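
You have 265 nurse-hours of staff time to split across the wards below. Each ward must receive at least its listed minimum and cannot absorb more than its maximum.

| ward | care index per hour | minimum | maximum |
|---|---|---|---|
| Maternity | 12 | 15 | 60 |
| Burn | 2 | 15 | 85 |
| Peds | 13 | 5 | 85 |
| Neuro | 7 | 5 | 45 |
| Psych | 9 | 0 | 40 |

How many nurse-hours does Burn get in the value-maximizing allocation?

Meeting every minimum uses 15+15+5+5+0 = 40 nurse-hours, leaving 225.
Order the wards by care index per hour: Peds 13 > Maternity 12 > Psych 9 > Neuro 7 > Burn 2.
Peds takes 80 more to reach its cap of 85 — 145 left.
Maternity: +45 to 60 (cap) — 100 left.
Give Psych 40 more to hit its cap of 40 — 60 left.
Neuro takes 40 more to reach its cap of 45 — 20 left.
Burn has room for 70 more but only 20 remain, so it gets 35.

35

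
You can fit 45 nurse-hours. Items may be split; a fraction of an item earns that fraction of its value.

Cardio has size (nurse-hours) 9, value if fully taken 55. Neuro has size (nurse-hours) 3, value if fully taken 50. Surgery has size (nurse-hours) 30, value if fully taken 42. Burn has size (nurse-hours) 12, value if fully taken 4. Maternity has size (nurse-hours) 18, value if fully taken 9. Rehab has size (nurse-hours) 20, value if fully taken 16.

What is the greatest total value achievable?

Best value per unit of size first: Neuro 50/3≈16.7, Cardio 55/9≈6.11, Surgery 42/30≈1.4, Rehab 16/20≈0.8, Maternity 9/18≈0.5, Burn 4/12≈0.333.
Neuro: take in full, 3 nurse-hours for value 50 → 42 left.
All 9 nurse-hours of Cardio fit (value 55) → 33 remain.
Surgery: take in full, 30 nurse-hours for value 42 → 3 left.
Only 3 nurse-hours remain; take 3/20 of Rehab for value 16×3/20 = 2.4.
Total value = 149.4.

149.4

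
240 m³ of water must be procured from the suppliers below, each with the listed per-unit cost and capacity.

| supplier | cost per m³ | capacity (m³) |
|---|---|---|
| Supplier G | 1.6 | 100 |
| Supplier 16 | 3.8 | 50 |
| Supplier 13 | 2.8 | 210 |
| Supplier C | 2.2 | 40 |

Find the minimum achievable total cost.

Use suppliers in increasing cost order.
Take 100 from Supplier G at 1.6 → need 140 more.
Supplier C (2.2): use full 40 → 100 m³ to go.
Supplier 13 at 2.8: take 100 of its 210 → requirement met.
Supplier 16: unused.
Cost = 100×1.6 + 40×2.2 + 100×2.8 = 528.

528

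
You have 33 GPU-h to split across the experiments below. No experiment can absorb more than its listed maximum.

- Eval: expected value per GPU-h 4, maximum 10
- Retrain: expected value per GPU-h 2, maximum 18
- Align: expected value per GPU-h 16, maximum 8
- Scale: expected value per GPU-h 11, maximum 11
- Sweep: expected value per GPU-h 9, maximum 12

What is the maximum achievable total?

Highest expected value per GPU-h first: Align 16 > Scale 11 > Sweep 9 > Eval 4 > Retrain 2.
Align takes 8 to reach its cap of 8 ; 25 left.
Give Scale 11 to hit its cap of 11 ; 14 left.
Sweep takes 12 to reach its cap of 12 ; 2 left.
Eval has room for 10 but only 2 remain, so it gets 2.
Total = 4×2 + 16×8 + 11×11 + 9×12 = 365.

365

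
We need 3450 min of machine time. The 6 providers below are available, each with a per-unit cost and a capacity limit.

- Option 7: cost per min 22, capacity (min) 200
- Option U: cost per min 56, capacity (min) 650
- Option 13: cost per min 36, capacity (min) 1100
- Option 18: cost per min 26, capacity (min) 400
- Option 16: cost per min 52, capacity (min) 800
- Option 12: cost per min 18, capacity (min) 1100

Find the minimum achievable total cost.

Fill from the cheapest provider first.
Option 12 (18): use full 1100 — 2350 min to go.
Option 7 at 22: take all 200 min — 2150 still needed.
Option 18 at 26: take all 400 min — 1750 still needed.
Option 13 (36): use full 1100 — 650 min to go.
Option 16 at 52: take 650 of its 800 — requirement met.
Option U: unused.
Cost = 1100×18 + 200×22 + 400×26 + 1100×36 + 650×52 = 108000.

108000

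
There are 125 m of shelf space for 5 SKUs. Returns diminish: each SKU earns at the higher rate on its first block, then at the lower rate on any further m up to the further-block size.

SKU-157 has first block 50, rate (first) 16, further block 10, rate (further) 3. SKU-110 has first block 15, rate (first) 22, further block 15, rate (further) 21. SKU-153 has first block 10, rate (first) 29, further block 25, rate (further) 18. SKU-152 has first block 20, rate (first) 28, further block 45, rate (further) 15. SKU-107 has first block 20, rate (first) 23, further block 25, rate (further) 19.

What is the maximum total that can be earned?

2790

Order all 10 blocks by rate: SKU-153/T1 29 > SKU-152/T1 28 > SKU-107/T1 23 > SKU-110/T1 22 > SKU-110/T2 21 > SKU-107/T2 19 > SKU-153/T2 18 > SKU-157/T1 16 > SKU-152/T2 15 > SKU-157/T2 3.
SKU-153/T1 (29): +10 ; 115 left.
SKU-152/T1 (28): +20 ; 95 left.
SKU-107/T1 (23): +20 ; 75 left.
SKU-110 T1 at 22: fill all 15 ; 60 left.
SKU-110 T2 at 21: fill all 15 ; 45 left.
SKU-107 T2 at 19: fill all 25 ; 20 left.
20 remain; put them into SKU-153 T2 at 18.
Total = 29×10 + 28×20 + 23×20 + 22×15 + 21×15 + 19×25 + 18×20 = 2790.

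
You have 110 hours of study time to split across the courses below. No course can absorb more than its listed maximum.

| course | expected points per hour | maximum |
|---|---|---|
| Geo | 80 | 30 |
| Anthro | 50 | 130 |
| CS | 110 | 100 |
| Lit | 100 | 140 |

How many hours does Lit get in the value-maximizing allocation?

Rank by expected points per hour: CS 110 > Lit 100 > Geo 80 > Anthro 50.
CS: +100 to 100 (cap) — 10 left.
Lit has room for 140 but only 10 remain, so it gets 10.

10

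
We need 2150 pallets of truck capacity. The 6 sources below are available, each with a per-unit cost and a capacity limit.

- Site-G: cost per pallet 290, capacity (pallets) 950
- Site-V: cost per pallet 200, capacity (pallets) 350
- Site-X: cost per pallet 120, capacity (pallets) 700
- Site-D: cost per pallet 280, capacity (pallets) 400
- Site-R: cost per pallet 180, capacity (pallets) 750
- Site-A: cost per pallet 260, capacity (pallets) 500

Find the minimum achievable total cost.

Fill from the cheapest source first.
Take 700 from Site-X at 120 — need 1450 more.
Site-R at 180: take all 750 pallets — 700 still needed.
Site-V (200): use full 350 — 350 pallets to go.
Site-A at 260: take 350 of its 500 — requirement met.
Site-D, Site-G: unused.
Cost = 700×120 + 750×180 + 350×200 + 350×260 = 380000.

380000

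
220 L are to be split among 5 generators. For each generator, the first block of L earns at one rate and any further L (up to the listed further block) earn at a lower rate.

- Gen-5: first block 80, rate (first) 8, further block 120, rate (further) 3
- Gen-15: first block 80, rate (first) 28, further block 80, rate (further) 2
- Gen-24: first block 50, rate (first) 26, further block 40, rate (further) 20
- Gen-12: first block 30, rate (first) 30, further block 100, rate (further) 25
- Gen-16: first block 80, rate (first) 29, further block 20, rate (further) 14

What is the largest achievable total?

6240

Order all 10 blocks by rate: Gen-12/first 30 > Gen-16/first 29 > Gen-15/first 28 > Gen-24/first 26 > Gen-12/second 25 > Gen-24/second 20 > Gen-16/second 14 > Gen-5/first 8 > Gen-5/second 3 > Gen-15/second 2.
Gen-12 first at 30: fill all 30 ; 190 left.
Fill Gen-16 first block (80 at 29) ; 110 left.
Gen-15 first at 28: fill all 80 ; 30 left.
Gen-24/first: +30 of 50 at 26; pool empty.
Total = 30×30 + 29×80 + 28×80 + 26×30 = 6240.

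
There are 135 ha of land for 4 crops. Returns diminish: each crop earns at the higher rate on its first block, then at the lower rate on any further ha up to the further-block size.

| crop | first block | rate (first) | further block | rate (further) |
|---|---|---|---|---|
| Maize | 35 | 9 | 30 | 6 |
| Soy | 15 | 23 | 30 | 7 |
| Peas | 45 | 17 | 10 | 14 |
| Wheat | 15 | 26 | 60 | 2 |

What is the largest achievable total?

Order all 8 blocks by rate: Wheat/T1 26 > Soy/T1 23 > Peas/T1 17 > Peas/T2 14 > Maize/T1 9 > Soy/T2 7 > Maize/T2 6 > Wheat/T2 2.
Wheat T1 at 26: fill all 15 ; 120 left.
Fill Soy T1 block (15 at 23) ; 105 left.
Peas T1 at 17: fill all 45 ; 60 left.
Fill Peas T2 block (10 at 14) ; 50 left.
Maize/T1 (9): +35 ; 15 left.
Soy/T2: +15 of 30 at 7; pool empty.
Total = 26×15 + 23×15 + 17×45 + 14×10 + 9×35 + 7×15 = 2060.

2060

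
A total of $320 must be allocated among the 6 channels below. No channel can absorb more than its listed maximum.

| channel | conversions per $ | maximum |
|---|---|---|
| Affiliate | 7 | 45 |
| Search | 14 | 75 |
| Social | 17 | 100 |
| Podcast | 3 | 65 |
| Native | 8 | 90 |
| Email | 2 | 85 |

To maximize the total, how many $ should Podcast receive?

10

Highest conversions per $ first: Social 17 > Search 14 > Native 8 > Affiliate 7 > Podcast 3 > Email 2.
Give Social 100 to hit its cap of 100 → 220 left.
Give Search 75 to hit its cap of 75 → 145 left.
Give Native 90 to hit its cap of 90 → 55 left.
Give Affiliate 45 to hit its cap of 45 → 10 left.
Podcast: +10 (room for 65) → 10. Pool exhausted.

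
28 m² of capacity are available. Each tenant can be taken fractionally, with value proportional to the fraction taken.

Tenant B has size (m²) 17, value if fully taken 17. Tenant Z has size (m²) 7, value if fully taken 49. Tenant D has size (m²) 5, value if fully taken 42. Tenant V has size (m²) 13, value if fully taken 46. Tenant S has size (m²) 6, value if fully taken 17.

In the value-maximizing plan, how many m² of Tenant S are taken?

3

Best value per unit of size first: Tenant D 42/5≈8.4, Tenant Z 49/7≈7, Tenant V 46/13≈3.54, Tenant S 17/6≈2.83, Tenant B 17/17≈1.
Take all of Tenant D (5 m², value 42) → 23 m² left.
Tenant Z: take in full, 7 m² for value 49 → 16 left.
Tenant V: take in full, 13 m² for value 46 → 3 left.
Only 3 m² remain; take 3/6 of Tenant S for value 17×3/6 = 8.5.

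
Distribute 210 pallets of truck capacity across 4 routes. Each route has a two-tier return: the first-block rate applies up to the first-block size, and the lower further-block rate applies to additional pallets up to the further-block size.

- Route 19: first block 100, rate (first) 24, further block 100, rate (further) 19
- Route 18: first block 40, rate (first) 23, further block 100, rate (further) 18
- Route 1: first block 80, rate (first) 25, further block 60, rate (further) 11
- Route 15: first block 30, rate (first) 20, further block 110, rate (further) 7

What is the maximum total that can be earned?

Rank every tier by rate: Route 1/T1 25 > Route 19/T1 24 > Route 18/T1 23 > Route 15/T1 20 > Route 19/T2 19 > Route 18/T2 18 > Route 1/T2 11 > Route 15/T2 7.
Route 1 T1 at 25: fill all 80 ; 130 left.
Route 19 T1 at 24: fill all 100 ; 30 left.
Route 18 T1 at 23: only 30 left, fill 30.
Total = 25×80 + 24×100 + 23×30 = 5090.

5090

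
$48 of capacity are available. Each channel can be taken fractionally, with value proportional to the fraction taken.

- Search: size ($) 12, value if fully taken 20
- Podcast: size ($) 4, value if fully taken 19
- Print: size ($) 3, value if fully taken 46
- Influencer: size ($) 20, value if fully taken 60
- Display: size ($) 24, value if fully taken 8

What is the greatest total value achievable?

Rank by value-to-size ratio: Print 46/3≈15.3, Podcast 19/4≈4.75, Influencer 60/20≈3, Search 20/12≈1.67, Display 8/24≈0.333.
Print: take in full, 3 $ for value 46 ; 45 left.
Podcast: take in full, 4 $ for value 19 ; 41 left.
Take all of Influencer (20 $, value 60) ; 21 $ left.
All 12 $ of Search fit (value 20) ; 9 remain.
Only 9 $ remain; take 9/24 of Display for value 8×9/24 = 3.
Total value = 148.

148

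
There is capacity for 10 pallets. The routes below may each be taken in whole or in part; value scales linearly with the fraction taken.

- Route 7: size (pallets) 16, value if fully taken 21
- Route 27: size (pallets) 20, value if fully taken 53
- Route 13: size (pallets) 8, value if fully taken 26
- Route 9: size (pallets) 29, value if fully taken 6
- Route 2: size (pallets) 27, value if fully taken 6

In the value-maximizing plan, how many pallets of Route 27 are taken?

Rank by value-to-size ratio: Route 13 26/8≈3.25, Route 27 53/20≈2.65, Route 7 21/16≈1.31, Route 2 6/27≈0.222, Route 9 6/29≈0.207.
Take all of Route 13 (8 pallets, value 26) — 2 pallets left.
2 pallets left: a 2/20 share of Route 27 gives 53×2/20 = 5.3.

2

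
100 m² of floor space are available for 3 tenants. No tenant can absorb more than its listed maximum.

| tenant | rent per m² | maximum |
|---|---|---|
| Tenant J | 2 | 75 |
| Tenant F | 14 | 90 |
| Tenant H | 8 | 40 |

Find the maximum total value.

Order the tenants by rent per m²: Tenant F 14 > Tenant H 8 > Tenant J 2.
Tenant F: +90 to 90 (cap) ; 10 left.
Only 10 left; Tenant H takes them to reach 10.
Total = 14×90 + 8×10 = 1340.

1340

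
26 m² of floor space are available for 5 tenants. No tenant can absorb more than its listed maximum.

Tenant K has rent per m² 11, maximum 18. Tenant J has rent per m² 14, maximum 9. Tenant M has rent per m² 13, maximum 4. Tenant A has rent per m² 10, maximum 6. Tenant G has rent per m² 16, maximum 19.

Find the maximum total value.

402

Rank by rent per m²: Tenant G 16 > Tenant J 14 > Tenant M 13 > Tenant K 11 > Tenant A 10.
Tenant G takes 19 to reach its cap of 19 → 7 left.
Tenant J has room for 9 but only 7 remain, so it gets 7.
Total = 14×7 + 16×19 = 402.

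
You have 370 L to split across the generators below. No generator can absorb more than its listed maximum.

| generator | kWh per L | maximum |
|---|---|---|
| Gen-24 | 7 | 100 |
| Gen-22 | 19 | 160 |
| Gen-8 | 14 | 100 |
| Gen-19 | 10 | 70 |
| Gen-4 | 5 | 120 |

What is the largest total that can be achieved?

5420

Order the generators by kWh per L: Gen-22 19 > Gen-8 14 > Gen-19 10 > Gen-24 7 > Gen-4 5.
Gen-22 takes 160 to reach its cap of 160 — 210 left.
Gen-8: +100 to 100 (cap) — 110 left.
Gen-19 takes 70 to reach its cap of 70 — 40 left.
Gen-24: +40 (room for 100) → 40. Pool exhausted.
Total = 7×40 + 19×160 + 14×100 + 10×70 = 5420.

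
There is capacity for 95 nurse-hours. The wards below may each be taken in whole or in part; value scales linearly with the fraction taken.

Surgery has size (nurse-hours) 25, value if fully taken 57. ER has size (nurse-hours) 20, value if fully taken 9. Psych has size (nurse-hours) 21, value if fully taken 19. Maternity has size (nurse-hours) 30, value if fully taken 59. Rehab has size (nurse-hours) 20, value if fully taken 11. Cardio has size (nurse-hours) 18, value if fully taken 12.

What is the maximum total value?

Best value per unit of size first: Surgery 57/25≈2.28, Maternity 59/30≈1.97, Psych 19/21≈0.905, Cardio 12/18≈0.667, Rehab 11/20≈0.55, ER 9/20≈0.45.
Take all of Surgery (25 nurse-hours, value 57) → 70 nurse-hours left.
All 30 nurse-hours of Maternity fit (value 59) → 40 remain.
Take all of Psych (21 nurse-hours, value 19) → 19 nurse-hours left.
Cardio: take in full, 18 nurse-hours for value 12 → 1 left.
1 nurse-hours left: a 1/20 share of Rehab gives 11×1/20 = 0.55.
Total value = 147.55.

147.55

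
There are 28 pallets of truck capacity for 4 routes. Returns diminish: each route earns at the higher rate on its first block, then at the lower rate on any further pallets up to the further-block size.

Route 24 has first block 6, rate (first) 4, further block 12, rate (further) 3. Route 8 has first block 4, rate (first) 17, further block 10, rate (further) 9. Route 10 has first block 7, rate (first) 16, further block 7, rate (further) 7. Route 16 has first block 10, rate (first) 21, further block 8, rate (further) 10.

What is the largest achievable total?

460

Rank every tier by rate: Route 16/T1 21 > Route 8/T1 17 > Route 10/T1 16 > Route 16/T2 10 > Route 8/T2 9 > Route 10/T2 7 > Route 24/T1 4 > Route 24/T2 3.
Route 16/T1 (21): +10 → 18 left.
Fill Route 8 T1 block (4 at 17) → 14 left.
Route 10/T1 (16): +7 → 7 left.
7 remain; put them into Route 16 T2 at 10.
Total = 21×10 + 17×4 + 16×7 + 10×7 = 460.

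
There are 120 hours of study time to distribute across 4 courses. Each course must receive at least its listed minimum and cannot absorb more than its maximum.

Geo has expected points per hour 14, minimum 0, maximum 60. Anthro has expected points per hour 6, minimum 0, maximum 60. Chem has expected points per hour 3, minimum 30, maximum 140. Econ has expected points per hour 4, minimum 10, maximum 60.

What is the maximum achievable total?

Meeting every minimum uses 0+0+30+10 = 40 hours, leaving 80.
Highest expected points per hour first: Geo 14 > Anthro 6 > Econ 4 > Chem 3.
Geo takes 60 more to reach its cap of 60 → 20 left.
Only 20 left; Anthro takes them to reach 20.
Total = 14×60 + 6×20 + 3×30 + 4×10 = 1090.

1090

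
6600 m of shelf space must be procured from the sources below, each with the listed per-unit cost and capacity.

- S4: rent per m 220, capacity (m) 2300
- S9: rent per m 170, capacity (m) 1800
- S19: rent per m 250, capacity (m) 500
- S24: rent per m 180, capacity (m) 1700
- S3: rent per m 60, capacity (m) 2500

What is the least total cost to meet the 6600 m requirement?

894000

Cheapest first:
S3 (60): use full 2500 — 4100 m to go.
S9 (170): use full 1800 — 2300 m to go.
Take 1700 from S24 at 180 — need 600 more.
S4 at 220: take 600 of its 2300 — requirement met.
S19: unused.
Cost = 2500×60 + 1800×170 + 1700×180 + 600×220 = 894000.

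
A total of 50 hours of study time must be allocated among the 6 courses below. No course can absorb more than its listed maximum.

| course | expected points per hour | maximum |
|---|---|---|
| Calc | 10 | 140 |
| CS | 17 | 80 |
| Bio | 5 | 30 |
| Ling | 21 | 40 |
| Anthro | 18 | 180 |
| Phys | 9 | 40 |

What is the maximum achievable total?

1020

Rank by expected points per hour: Ling 21 > Anthro 18 > CS 17 > Calc 10 > Phys 9 > Bio 5.
Give Ling 40 to hit its cap of 40 — 10 left.
Anthro has room for 180 but only 10 remain, so it gets 10.
Total = 21×40 + 18×10 = 1020.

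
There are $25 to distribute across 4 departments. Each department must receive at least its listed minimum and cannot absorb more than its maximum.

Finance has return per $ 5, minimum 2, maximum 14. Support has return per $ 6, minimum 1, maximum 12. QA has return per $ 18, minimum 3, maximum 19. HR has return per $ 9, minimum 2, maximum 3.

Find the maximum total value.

Meeting every minimum uses 2+1+3+2 = 8 $, leaving 17.
Highest return per $ first: QA 18 > HR 9 > Support 6 > Finance 5.
QA: +16 to 19 (cap) → 1 left.
HR: +1 to 3 (cap) → 0 left.
Total = 5×2 + 6×1 + 18×19 + 9×3 = 385.

385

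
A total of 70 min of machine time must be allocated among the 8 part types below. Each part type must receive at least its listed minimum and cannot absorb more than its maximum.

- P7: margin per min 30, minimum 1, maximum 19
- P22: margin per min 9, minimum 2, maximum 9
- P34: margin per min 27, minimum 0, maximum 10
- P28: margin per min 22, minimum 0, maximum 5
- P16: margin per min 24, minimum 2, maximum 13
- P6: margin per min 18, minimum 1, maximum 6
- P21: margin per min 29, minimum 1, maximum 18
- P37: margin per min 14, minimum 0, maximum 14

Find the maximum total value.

Meeting every minimum uses 1+2+0+0+2+1+1+0 = 7 min, leaving 63.
Order the part types by margin per min: P7 30 > P21 29 > P34 27 > P16 24 > P28 22 > P6 18 > P37 14 > P22 9.
Give P7 18 more to hit its cap of 19 ; 45 left.
P21 takes 17 more to reach its cap of 18 ; 28 left.
P34 takes 10 more to reach its cap of 10 ; 18 left.
P16: +11 to 13 (cap) ; 7 left.
P28: +5 to 5 (cap) ; 2 left.
Only 2 left; P6 takes them to reach 3.
Total = 30×19 + 9×2 + 27×10 + 22×5 + 24×13 + 18×3 + 29×18 = 1856.

1856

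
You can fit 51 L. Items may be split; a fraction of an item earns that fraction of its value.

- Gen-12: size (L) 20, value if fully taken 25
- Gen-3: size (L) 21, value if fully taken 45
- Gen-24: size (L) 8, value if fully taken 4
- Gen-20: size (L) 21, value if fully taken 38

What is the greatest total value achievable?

94.25

Sort by value density: Gen-3 45/21≈2.14, Gen-20 38/21≈1.81, Gen-12 25/20≈1.25, Gen-24 4/8≈0.5.
All 21 L of Gen-3 fit (value 45) → 30 remain.
All 21 L of Gen-20 fit (value 38) → 9 remain.
Only 9 L remain; take 9/20 of Gen-12 for value 25×9/20 = 11.25.
Total value = 94.25.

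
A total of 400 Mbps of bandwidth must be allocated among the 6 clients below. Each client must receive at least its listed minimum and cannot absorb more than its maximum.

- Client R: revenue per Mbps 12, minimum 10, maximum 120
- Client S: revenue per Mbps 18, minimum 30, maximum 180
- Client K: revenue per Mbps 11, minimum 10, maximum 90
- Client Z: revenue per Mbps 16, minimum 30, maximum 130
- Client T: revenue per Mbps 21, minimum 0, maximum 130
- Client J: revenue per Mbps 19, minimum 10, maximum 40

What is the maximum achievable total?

7440

Meeting every minimum uses 10+30+10+30+0+10 = 90 Mbps, leaving 310.
Highest revenue per Mbps first: Client T 21 > Client J 19 > Client S 18 > Client Z 16 > Client R 12 > Client K 11.
Client T takes 130 more to reach its cap of 130 ; 180 left.
Client J: +30 to 40 (cap) ; 150 left.
Client S takes 150 more to reach its cap of 180 ; 0 left.
Total = 12×10 + 18×180 + 11×10 + 16×30 + 21×130 + 19×40 = 7440.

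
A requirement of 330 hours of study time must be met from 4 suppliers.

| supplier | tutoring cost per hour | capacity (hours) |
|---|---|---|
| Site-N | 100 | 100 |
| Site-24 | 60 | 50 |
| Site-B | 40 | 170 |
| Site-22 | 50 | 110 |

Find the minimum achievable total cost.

15300

Fill from the cheapest supplier first.
Site-B (40): use full 170 → 160 hours to go.
Site-22 at 50: take all 110 hours → 50 still needed.
Take 50 from Site-24 at 60 → need 0 more.
Site-N: unused.
Cost = 170×40 + 110×50 + 50×60 = 15300.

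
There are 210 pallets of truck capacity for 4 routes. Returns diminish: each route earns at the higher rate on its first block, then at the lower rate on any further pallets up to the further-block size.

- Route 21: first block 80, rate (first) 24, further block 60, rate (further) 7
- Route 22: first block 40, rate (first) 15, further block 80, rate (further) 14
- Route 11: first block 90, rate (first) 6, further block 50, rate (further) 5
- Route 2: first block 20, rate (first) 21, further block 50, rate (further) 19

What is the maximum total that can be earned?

4170

Rank every tier by rate: Route 21/T1 24 > Route 2/T1 21 > Route 2/T2 19 > Route 22/T1 15 > Route 22/T2 14 > Route 21/T2 7 > Route 11/T1 6 > Route 11/T2 5.
Route 21 T1 at 24: fill all 80 — 130 left.
Fill Route 2 T1 block (20 at 21) — 110 left.
Route 2/T2 (19): +50 — 60 left.
Route 22 T1 at 15: fill all 40 — 20 left.
20 remain; put them into Route 22 T2 at 14.
Total = 24×80 + 21×20 + 19×50 + 15×40 + 14×20 = 4170.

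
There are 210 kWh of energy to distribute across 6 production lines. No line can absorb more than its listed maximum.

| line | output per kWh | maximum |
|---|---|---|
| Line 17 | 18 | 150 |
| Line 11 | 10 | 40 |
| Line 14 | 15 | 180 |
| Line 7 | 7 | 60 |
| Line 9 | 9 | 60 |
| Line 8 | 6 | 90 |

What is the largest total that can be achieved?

Highest output per kWh first: Line 17 18 > Line 14 15 > Line 11 10 > Line 9 9 > Line 7 7 > Line 8 6.
Line 17: +150 to 150 (cap) — 60 left.
Line 14: +60 (room for 180) → 60. Pool exhausted.
Total = 18×150 + 15×60 = 3600.

3600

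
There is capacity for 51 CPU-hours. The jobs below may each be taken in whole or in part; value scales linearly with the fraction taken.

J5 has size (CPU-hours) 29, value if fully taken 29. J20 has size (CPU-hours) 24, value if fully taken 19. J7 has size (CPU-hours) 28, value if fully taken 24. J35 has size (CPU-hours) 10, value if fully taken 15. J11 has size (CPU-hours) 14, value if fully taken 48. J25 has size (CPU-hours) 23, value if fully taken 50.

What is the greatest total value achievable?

117

Rank by value-to-size ratio: J11 48/14≈3.43, J25 50/23≈2.17, J35 15/10≈1.5, J5 29/29≈1, J7 24/28≈0.857, J20 19/24≈0.792.
All 14 CPU-hours of J11 fit (value 48) → 37 remain.
Take all of J25 (23 CPU-hours, value 50) → 14 CPU-hours left.
Take all of J35 (10 CPU-hours, value 15) → 4 CPU-hours left.
4 CPU-hours left: a 4/29 share of J5 gives 29×4/29 = 4.
Total value = 117.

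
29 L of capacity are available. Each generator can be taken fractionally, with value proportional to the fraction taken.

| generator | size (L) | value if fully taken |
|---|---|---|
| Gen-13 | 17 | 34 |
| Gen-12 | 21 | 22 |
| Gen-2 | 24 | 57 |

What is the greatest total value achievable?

Sort by value density: Gen-2 57/24≈2.38, Gen-13 34/17≈2, Gen-12 22/21≈1.05.
Gen-2: take in full, 24 L for value 57 — 5 left.
5 L left: a 5/17 share of Gen-13 gives 34×5/17 = 10.
Total value = 67.

67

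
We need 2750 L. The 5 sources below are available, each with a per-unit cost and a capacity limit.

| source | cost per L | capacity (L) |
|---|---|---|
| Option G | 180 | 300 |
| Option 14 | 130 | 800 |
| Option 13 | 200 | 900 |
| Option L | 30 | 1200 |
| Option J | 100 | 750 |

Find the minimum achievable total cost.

215000

Fill from the cheapest source first.
Take 1200 from Option L at 30 — need 1550 more.
Option J (100): use full 750 — 800 L to go.
Option 14 (130): use full 800 — 0 L to go.
Option G, Option 13: unused.
Cost = 1200×30 + 750×100 + 800×130 = 215000.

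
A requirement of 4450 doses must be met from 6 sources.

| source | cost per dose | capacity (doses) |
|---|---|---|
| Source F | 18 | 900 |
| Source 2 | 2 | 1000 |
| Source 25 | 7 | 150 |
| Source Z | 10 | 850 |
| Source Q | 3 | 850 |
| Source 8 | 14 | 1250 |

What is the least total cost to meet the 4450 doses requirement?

Cheapest first:
Source 2 (2): use full 1000 ; 3450 doses to go.
Source Q (3): use full 850 ; 2600 doses to go.
Take 150 from Source 25 at 7 ; need 2450 more.
Source Z at 10: take all 850 doses ; 1600 still needed.
Source 8 (14): use full 1250 ; 350 doses to go.
Take 350 from Source F at 18 to finish.
Cost = 1000×2 + 850×3 + 150×7 + 850×10 + 1250×14 + 350×18 = 37900.

37900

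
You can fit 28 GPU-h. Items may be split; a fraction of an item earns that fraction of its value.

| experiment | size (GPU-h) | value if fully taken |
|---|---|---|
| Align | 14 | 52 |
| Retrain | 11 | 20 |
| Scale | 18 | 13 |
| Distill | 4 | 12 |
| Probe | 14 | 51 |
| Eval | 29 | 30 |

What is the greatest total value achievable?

103

Best value per unit of size first: Align 52/14≈3.71, Probe 51/14≈3.64, Distill 12/4≈3, Retrain 20/11≈1.82, Eval 30/29≈1.03, Scale 13/18≈0.722.
Align: take in full, 14 GPU-h for value 52 → 14 left.
Probe: take in full, 14 GPU-h for value 51 → 0 left.
Total value = 103.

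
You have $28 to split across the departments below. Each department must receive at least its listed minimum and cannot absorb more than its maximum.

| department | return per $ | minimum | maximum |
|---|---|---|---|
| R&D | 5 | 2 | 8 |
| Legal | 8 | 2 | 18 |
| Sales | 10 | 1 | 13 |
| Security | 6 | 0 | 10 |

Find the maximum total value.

Meeting every minimum uses 2+2+1+0 = 5 $, leaving 23.
Order the departments by return per $: Sales 10 > Legal 8 > Security 6 > R&D 5.
Sales: +12 to 13 (cap) → 11 left.
Legal: +11 (room for 16) → 13. Pool exhausted.
Total = 5×2 + 8×13 + 10×13 = 244.

244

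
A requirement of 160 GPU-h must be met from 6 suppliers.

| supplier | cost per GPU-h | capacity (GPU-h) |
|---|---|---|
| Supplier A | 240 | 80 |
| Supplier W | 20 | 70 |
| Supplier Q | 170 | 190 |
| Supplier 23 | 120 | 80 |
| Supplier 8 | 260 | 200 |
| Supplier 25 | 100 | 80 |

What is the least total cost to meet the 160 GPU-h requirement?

10600

Cheapest first:
Take 70 from Supplier W at 20 ; need 90 more.
Supplier 25 at 100: take all 80 GPU-h ; 10 still needed.
Supplier 23 at 120: take 10 of its 80 ; requirement met.
Supplier Q, Supplier A, Supplier 8: unused.
Cost = 70×20 + 80×100 + 10×120 = 10600.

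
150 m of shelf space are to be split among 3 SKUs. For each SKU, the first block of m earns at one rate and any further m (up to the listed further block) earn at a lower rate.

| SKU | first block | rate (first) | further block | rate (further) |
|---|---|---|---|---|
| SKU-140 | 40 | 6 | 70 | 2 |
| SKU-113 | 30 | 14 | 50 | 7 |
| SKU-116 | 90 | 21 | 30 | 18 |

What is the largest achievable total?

Rank every tier by rate: SKU-116/first 21 > SKU-116/second 18 > SKU-113/first 14 > SKU-113/second 7 > SKU-140/first 6 > SKU-140/second 2.
SKU-116 first at 21: fill all 90 ; 60 left.
SKU-116 second at 18: fill all 30 ; 30 left.
Fill SKU-113 first block (30 at 14) ; 0 left.
Total = 21×90 + 18×30 + 14×30 = 2850.

2850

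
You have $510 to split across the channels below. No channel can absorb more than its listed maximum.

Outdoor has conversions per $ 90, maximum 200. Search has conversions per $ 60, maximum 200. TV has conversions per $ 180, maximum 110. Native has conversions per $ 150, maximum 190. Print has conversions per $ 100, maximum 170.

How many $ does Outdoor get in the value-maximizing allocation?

40

Order the channels by conversions per $: TV 180 > Native 150 > Print 100 > Outdoor 90 > Search 60.
Give TV 110 to hit its cap of 110 → 400 left.
Give Native 190 to hit its cap of 190 → 210 left.
Give Print 170 to hit its cap of 170 → 40 left.
Outdoor: +40 (room for 200) → 40. Pool exhausted.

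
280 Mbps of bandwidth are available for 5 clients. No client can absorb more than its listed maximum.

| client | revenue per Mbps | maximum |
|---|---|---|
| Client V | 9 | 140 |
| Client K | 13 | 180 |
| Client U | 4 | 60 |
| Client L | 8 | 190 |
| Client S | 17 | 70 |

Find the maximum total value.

Highest revenue per Mbps first: Client S 17 > Client K 13 > Client V 9 > Client L 8 > Client U 4.
Give Client S 70 to hit its cap of 70 ; 210 left.
Give Client K 180 to hit its cap of 180 ; 30 left.
Only 30 left; Client V takes them to reach 30.
Total = 9×30 + 13×180 + 17×70 = 3800.

3800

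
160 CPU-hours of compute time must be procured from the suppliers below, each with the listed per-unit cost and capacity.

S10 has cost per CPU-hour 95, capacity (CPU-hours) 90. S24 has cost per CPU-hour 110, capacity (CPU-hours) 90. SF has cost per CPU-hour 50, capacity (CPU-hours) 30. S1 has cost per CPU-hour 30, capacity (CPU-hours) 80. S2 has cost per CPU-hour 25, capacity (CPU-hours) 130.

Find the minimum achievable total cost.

Cheapest first:
S2 at 25: take all 130 CPU-hours → 30 still needed.
Take 30 from S1 at 30 to finish.
SF, S10, S24: unused.
Cost = 130×25 + 30×30 = 4150.

4150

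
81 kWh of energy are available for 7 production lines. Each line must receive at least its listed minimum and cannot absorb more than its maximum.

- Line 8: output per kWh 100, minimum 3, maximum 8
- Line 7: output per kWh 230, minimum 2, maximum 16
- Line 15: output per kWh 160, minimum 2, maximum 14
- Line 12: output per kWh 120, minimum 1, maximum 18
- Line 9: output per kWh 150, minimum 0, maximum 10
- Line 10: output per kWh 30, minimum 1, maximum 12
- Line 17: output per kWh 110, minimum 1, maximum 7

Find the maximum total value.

11390

Meeting every minimum uses 3+2+2+1+0+1+1 = 10 kWh, leaving 71.
Order the production lines by output per kWh: Line 7 230 > Line 15 160 > Line 9 150 > Line 12 120 > Line 17 110 > Line 8 100 > Line 10 30.
Line 7 takes 14 more to reach its cap of 16 → 57 left.
Line 15 takes 12 more to reach its cap of 14 → 45 left.
Line 9 takes 10 more to reach its cap of 10 → 35 left.
Line 12 takes 17 more to reach its cap of 18 → 18 left.
Give Line 17 6 more to hit its cap of 7 → 12 left.
Line 8: +5 to 8 (cap) → 7 left.
Only 7 left; Line 10 takes them to reach 8.
Total = 100×8 + 230×16 + 160×14 + 120×18 + 150×10 + 30×8 + 110×7 = 11390.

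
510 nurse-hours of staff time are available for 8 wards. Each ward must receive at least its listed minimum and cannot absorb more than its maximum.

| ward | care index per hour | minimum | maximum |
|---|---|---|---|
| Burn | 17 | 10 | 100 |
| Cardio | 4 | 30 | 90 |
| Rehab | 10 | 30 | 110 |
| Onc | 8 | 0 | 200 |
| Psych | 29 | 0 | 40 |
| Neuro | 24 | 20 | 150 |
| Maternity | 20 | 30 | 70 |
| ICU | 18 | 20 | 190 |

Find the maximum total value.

Meeting every minimum uses 10+30+30+0+0+20+30+20 = 140 nurse-hours, leaving 370.
Highest care index per hour first: Psych 29 > Neuro 24 > Maternity 20 > ICU 18 > Burn 17 > Rehab 10 > Onc 8 > Cardio 4.
Give Psych 40 more to hit its cap of 40 ; 330 left.
Give Neuro 130 more to hit its cap of 150 ; 200 left.
Maternity: +40 to 70 (cap) ; 160 left.
ICU: +160 (room for 170) → 180. Pool exhausted.
Total = 17×10 + 4×30 + 10×30 + 29×40 + 24×150 + 20×70 + 18×180 = 9990.

9990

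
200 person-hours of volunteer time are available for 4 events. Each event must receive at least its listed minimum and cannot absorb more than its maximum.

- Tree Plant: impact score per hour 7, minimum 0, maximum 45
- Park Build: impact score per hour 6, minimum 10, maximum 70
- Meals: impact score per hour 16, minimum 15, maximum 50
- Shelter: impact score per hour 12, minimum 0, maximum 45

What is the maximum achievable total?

2015

Meeting every minimum uses 0+10+15+0 = 25 person-hours, leaving 175.
Order the events by impact score per hour: Meals 16 > Shelter 12 > Tree Plant 7 > Park Build 6.
Meals: +35 to 50 (cap) → 140 left.
Shelter takes 45 more to reach its cap of 45 → 95 left.
Give Tree Plant 45 more to hit its cap of 45 → 50 left.
Park Build: +50 (room for 60) → 60. Pool exhausted.
Total = 7×45 + 6×60 + 16×50 + 12×45 = 2015.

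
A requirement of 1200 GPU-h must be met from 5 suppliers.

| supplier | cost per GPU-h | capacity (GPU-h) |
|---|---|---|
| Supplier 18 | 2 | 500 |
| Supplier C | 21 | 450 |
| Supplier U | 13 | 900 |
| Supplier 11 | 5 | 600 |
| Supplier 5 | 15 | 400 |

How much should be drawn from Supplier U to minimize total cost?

100

Cheapest first:
Supplier 18 (2): use full 500 → 700 GPU-h to go.
Supplier 11 (5): use full 600 → 100 GPU-h to go.
Take 100 from Supplier U at 13 to finish.
Supplier 5, Supplier C: unused.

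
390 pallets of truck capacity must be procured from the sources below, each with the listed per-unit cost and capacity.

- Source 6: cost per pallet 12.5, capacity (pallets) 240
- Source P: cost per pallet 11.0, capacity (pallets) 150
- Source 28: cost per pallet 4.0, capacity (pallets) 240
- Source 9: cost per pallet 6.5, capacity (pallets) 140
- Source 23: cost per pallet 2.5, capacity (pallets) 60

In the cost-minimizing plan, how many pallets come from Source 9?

Use sources in increasing cost order.
Source 23 at 2.5: take all 60 pallets → 330 still needed.
Source 28 at 4.0: take all 240 pallets → 90 still needed.
Source 9 (6.5): take the remaining 90 → done.
Source P, Source 6: unused.

90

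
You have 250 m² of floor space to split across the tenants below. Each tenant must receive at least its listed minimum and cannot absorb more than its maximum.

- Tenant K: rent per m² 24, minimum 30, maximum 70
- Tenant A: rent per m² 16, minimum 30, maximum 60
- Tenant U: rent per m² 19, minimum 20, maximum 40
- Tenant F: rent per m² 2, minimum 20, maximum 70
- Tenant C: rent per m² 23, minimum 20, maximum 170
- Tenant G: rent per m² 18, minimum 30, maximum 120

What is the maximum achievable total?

4960

Meeting every minimum uses 30+30+20+20+20+30 = 150 m², leaving 100.
Highest rent per m² first: Tenant K 24 > Tenant C 23 > Tenant U 19 > Tenant G 18 > Tenant A 16 > Tenant F 2.
Give Tenant K 40 more to hit its cap of 70 → 60 left.
Tenant C has room for 150 more but only 60 remain, so it gets 80.
Total = 24×70 + 16×30 + 19×20 + 2×20 + 23×80 + 18×30 = 4960.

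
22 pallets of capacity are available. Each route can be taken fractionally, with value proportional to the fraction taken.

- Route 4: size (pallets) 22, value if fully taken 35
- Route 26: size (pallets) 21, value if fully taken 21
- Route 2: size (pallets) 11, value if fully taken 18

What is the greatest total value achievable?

35.5

Sort by value density: Route 2 18/11≈1.64, Route 4 35/22≈1.59, Route 26 21/21≈1.
All 11 pallets of Route 2 fit (value 18) ; 11 remain.
Only 11 pallets remain; take 11/22 of Route 4 for value 35×11/22 = 17.5.
Total value = 35.5.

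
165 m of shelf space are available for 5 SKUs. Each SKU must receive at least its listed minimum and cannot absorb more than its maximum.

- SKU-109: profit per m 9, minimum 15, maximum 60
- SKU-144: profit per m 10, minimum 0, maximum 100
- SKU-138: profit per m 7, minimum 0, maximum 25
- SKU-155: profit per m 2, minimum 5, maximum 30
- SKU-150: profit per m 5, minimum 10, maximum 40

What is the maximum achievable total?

Meeting every minimum uses 15+0+0+5+10 = 30 m, leaving 135.
Order the SKUs by profit per m: SKU-144 10 > SKU-109 9 > SKU-138 7 > SKU-150 5 > SKU-155 2.
SKU-144 takes 100 more to reach its cap of 100 → 35 left.
SKU-109 has room for 45 more but only 35 remain, so it gets 50.
Total = 9×50 + 10×100 + 2×5 + 5×10 = 1510.

1510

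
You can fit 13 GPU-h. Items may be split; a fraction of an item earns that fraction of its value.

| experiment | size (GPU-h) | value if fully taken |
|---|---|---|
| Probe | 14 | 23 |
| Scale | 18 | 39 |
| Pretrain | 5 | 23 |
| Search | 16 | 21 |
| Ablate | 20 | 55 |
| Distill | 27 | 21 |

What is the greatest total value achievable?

Sort by value density: Pretrain 23/5≈4.6, Ablate 55/20≈2.75, Scale 39/18≈2.17, Probe 23/14≈1.64, Search 21/16≈1.31, Distill 21/27≈0.778.
Take all of Pretrain (5 GPU-h, value 23) ; 8 GPU-h left.
Only 8 GPU-h remain; take 8/20 of Ablate for value 55×8/20 = 22.
Total value = 45.

45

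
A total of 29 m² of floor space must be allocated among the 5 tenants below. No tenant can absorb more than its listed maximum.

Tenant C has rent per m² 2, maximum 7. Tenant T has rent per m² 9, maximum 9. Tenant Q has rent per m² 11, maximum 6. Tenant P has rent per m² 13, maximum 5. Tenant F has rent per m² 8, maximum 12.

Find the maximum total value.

284

Order the tenants by rent per m²: Tenant P 13 > Tenant Q 11 > Tenant T 9 > Tenant F 8 > Tenant C 2.
Give Tenant P 5 to hit its cap of 5 ; 24 left.
Tenant Q: +6 to 6 (cap) ; 18 left.
Tenant T: +9 to 9 (cap) ; 9 left.
Tenant F has room for 12 but only 9 remain, so it gets 9.
Total = 9×9 + 11×6 + 13×5 + 8×9 = 284.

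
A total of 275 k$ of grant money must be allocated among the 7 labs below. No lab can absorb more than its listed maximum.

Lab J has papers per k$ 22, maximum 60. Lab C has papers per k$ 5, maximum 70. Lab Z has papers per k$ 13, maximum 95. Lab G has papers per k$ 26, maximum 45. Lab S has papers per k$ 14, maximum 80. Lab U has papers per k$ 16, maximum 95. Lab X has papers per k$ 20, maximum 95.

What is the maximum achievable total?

5590

Order the labs by papers per k$: Lab G 26 > Lab J 22 > Lab X 20 > Lab U 16 > Lab S 14 > Lab Z 13 > Lab C 5.
Give Lab G 45 to hit its cap of 45 ; 230 left.
Lab J takes 60 to reach its cap of 60 ; 170 left.
Lab X: +95 to 95 (cap) ; 75 left.
Lab U has room for 95 but only 75 remain, so it gets 75.
Total = 22×60 + 26×45 + 16×75 + 20×95 = 5590.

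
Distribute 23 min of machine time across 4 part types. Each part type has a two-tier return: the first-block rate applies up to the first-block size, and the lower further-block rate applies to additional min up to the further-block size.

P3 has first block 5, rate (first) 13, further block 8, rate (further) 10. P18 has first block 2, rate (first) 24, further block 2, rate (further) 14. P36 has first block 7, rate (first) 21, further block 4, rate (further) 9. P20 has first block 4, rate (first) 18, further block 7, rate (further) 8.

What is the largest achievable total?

Treat each block as its own option and order by rate: P18/tier1 24 > P36/tier1 21 > P20/tier1 18 > P18/tier2 14 > P3/tier1 13 > P3/tier2 10 > P36/tier2 9 > P20/tier2 8.
P18/tier1 (24): +2 → 21 left.
Fill P36 tier1 block (7 at 21) → 14 left.
Fill P20 tier1 block (4 at 18) → 10 left.
P18 tier2 at 14: fill all 2 → 8 left.
Fill P3 tier1 block (5 at 13) → 3 left.
P3/tier2: +3 of 8 at 10; pool empty.
Total = 24×2 + 21×7 + 18×4 + 14×2 + 13×5 + 10×3 = 390.

390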